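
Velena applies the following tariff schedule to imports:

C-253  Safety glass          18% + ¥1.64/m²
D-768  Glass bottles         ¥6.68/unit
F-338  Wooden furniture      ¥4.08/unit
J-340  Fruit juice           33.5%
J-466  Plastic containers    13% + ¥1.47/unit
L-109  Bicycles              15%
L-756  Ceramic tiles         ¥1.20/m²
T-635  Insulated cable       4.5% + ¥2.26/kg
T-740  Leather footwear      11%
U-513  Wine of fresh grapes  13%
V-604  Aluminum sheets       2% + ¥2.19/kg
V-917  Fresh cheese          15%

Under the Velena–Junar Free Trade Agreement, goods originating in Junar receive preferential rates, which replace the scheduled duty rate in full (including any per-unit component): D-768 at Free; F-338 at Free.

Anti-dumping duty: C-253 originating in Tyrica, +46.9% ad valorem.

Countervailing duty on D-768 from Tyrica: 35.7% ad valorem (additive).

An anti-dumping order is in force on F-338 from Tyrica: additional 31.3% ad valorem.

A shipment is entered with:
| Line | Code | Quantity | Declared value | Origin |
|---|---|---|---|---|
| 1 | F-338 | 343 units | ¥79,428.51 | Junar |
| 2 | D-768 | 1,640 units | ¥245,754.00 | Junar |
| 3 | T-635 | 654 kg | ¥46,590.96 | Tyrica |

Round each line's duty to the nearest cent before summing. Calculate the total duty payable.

Line 1 (F-338, Junar, 343 units, ¥79,428.51):
Base rate for F-338 is ¥4.08/unit.
Origin Junar qualifies under the Velena–Junar agreement and F-338 is covered: preferential rate Free applies instead.
The additional-duty order on F-338 targets Tyrica, not Junar; it does not apply.
Duty = ¥79,428.51 × 0% = ¥0.00.
Line 2 (D-768, Junar, 1,640 units, ¥245,754.00):
Base rate for D-768 is ¥6.68/unit.
Origin Junar qualifies under the Velena–Junar agreement and D-768 is covered: preferential rate Free applies instead.
The additional-duty order on D-768 targets Tyrica, not Junar; it does not apply.
Duty = ¥245,754.00 × 0% = ¥0.00.
Line 3 (T-635, Tyrica, 654 kg, ¥46,590.96):
Base rate for T-635 is 4.5% + ¥2.26/kg.
Duty = ¥46,590.96 × 4.5% + 654 × ¥2.26 = ¥3,574.63.
Total = ¥0.00 + ¥0.00 + ¥3,574.63 = ¥3,574.63.

¥3,574.63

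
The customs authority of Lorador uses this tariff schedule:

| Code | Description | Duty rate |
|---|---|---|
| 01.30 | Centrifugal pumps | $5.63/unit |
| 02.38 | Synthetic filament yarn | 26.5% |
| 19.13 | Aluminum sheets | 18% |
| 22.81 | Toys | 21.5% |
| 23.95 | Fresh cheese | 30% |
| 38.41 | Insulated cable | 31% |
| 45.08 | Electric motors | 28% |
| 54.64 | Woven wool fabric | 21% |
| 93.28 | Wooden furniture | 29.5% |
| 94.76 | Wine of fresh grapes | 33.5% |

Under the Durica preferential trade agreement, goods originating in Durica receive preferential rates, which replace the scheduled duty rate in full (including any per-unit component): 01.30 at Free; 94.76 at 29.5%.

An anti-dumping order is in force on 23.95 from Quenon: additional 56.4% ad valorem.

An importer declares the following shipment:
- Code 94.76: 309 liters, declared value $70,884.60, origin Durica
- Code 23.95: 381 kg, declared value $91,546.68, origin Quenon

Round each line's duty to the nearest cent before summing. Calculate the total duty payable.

Line 1 (94.76, Durica, 309 liters, $70,884.60):
Base rate for 94.76 is 33.5%.
Origin Durica qualifies under the Lorador–Durica agreement and 94.76 is covered: preferential rate 29.5% applies instead.
Duty = $70,884.60 × 29.5% = $20,910.96.
Line 2 (23.95, Quenon, 381 kg, $91,546.68):
Base rate for 23.95 is 30%.
Additional duty on 23.95 from Quenon: +56.4%. Applied ad valorem rate: 30% + 56.4% = 86.4%.
Duty = $91,546.68 × 86.4% = $79,096.33.
Total = $20,910.96 + $79,096.33 = $100,007.29.

$100,007.29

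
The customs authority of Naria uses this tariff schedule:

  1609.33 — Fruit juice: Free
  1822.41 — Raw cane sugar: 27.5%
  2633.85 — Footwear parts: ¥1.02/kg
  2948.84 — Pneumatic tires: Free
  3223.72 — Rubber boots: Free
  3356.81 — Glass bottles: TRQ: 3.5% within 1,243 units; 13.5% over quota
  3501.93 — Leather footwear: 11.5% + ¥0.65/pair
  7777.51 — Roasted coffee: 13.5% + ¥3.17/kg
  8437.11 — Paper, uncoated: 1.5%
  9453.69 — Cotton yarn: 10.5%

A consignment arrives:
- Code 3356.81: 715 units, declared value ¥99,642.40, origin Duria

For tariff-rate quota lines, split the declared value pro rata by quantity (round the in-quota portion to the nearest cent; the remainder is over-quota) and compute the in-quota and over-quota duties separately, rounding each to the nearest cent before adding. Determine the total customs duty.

Line 1 (3356.81, Duria, 715 units, ¥99,642.40):
Code 3356.81 is under a tariff-rate quota (threshold 1,243 units). Quantity 715 units is within the quota, so the in-quota rate 3.5% applies to the full value.
Duty = ¥99,642.40 × 3.5% = ¥3,487.48.

¥3,487.48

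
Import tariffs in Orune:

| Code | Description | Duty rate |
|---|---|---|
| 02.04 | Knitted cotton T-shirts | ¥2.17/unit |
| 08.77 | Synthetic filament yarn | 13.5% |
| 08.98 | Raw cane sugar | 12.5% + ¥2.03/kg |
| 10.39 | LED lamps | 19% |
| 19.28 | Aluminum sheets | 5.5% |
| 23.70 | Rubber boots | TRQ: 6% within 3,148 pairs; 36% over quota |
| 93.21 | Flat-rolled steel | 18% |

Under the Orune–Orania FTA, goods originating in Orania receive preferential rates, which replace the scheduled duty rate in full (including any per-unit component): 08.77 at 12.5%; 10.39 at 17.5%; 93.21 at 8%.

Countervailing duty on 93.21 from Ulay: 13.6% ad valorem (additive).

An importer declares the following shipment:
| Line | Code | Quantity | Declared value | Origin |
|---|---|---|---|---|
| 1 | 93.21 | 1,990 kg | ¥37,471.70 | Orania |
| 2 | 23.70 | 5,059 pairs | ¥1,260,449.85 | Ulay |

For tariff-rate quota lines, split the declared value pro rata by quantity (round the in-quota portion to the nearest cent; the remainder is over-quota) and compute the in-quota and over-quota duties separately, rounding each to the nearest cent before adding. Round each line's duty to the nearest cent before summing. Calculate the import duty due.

¥221,462.42

Line 1 (93.21, Orania, 1,990 kg, ¥37,471.70):
Base rate for 93.21 is 18%.
Origin Orania qualifies under the Orune–Orania agreement and 93.21 is covered: preferential rate 8% applies instead.
The additional-duty order on 93.21 targets Ulay, not Orania; it does not apply.
Duty = ¥37,471.70 × 8% = ¥2,997.74.
Line 2 (23.70, Ulay, 5,059 pairs, ¥1,260,449.85):
Code 23.70 is under a tariff-rate quota (threshold 3,148 pairs). In-quota: 3,148 pairs at 6%; over-quota: 1,911 pairs at 36%.
Pro-rata value split: in-quota = ¥1,260,449.85 × 3,148/5,059 = ¥784,324.20; over-quota = ¥1,260,449.85 − ¥784,324.20 = ¥476,125.65.
In-quota duty = ¥784,324.20 × 6% = ¥47,059.45. Over-quota duty = ¥476,125.65 × 36% = ¥171,405.23.
Line duty = ¥47,059.45 + ¥171,405.23 = ¥218,464.68.
Total = ¥2,997.74 + ¥218,464.68 = ¥221,462.42.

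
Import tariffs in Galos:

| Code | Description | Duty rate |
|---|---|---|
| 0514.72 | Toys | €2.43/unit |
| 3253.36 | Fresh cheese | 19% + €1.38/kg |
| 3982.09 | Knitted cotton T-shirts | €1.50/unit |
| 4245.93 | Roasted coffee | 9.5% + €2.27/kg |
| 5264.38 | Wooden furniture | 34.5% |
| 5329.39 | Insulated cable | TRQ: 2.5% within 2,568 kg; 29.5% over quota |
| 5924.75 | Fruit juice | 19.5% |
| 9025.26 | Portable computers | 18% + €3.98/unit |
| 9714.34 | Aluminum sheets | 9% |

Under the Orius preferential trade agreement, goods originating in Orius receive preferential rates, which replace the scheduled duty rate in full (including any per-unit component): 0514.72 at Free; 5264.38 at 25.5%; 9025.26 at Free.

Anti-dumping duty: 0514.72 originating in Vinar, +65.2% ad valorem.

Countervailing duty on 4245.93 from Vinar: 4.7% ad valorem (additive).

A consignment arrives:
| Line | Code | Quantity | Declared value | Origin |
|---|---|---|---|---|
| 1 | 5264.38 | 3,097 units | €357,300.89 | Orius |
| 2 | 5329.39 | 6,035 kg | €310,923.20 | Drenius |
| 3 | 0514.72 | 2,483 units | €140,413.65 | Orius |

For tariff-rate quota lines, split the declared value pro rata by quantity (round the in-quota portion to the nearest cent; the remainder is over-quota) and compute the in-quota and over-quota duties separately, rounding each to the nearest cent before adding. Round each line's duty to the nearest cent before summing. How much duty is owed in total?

€147,112.16

Line 1 (5264.38, Orius, 3,097 units, €357,300.89):
Base rate for 5264.38 is 34.5%.
Origin Orius qualifies under the Galos–Orius agreement and 5264.38 is covered: preferential rate 25.5% applies instead.
Duty = €357,300.89 × 25.5% = €91,111.73.
Line 2 (5329.39, Drenius, 6,035 kg, €310,923.20):
Code 5329.39 is under a tariff-rate quota (threshold 2,568 kg). In-quota: 2,568 kg at 2.5%; over-quota: 3,467 kg at 29.5%.
Pro-rata value split: in-quota = €310,923.20 × 2,568/6,035 = €132,303.36; over-quota = €310,923.20 − €132,303.36 = €178,619.84.
In-quota duty = €132,303.36 × 2.5% = €3,307.58. Over-quota duty = €178,619.84 × 29.5% = €52,692.85.
Line duty = €3,307.58 + €52,692.85 = €56,000.43.
Line 3 (0514.72, Orius, 2,483 units, €140,413.65):
Base rate for 0514.72 is €2.43/unit.
Origin Orius qualifies under the Galos–Orius agreement and 0514.72 is covered: preferential rate Free applies instead.
The additional-duty order on 0514.72 targets Vinar, not Orius; it does not apply.
Duty = €140,413.65 × 0% = €0.00.
Total = €91,111.73 + €56,000.43 + €0.00 = €147,112.16.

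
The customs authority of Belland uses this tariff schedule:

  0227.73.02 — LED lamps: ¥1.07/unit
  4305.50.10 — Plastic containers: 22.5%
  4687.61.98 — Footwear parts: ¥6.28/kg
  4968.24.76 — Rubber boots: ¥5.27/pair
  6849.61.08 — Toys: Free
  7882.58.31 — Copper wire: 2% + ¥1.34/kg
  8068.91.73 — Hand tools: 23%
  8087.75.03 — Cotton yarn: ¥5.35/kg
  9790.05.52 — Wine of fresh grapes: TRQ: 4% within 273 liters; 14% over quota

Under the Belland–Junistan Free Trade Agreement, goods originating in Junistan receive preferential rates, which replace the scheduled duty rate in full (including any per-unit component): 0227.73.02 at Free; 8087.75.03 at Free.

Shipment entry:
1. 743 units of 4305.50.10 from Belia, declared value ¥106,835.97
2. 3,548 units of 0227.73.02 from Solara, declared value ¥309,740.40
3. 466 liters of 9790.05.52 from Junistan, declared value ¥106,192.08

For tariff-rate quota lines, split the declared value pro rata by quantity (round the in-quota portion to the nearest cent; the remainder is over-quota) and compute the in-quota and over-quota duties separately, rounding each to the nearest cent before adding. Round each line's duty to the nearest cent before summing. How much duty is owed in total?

¥36,480.22

Line 1 (4305.50.10, Belia, 743 units, ¥106,835.97):
Base rate for 4305.50.10 is 22.5%.
Duty = ¥106,835.97 × 22.5% = ¥24,038.09.
Line 2 (0227.73.02, Solara, 3,548 units, ¥309,740.40):
Base rate for 0227.73.02 is ¥1.07/unit.
0227.73.02 has an FTA preferential rate, but origin Solara is not Junistan; base rate stands.
Duty = 3,548 × ¥1.07 = ¥3,796.36.
Line 3 (9790.05.52, Junistan, 466 liters, ¥106,192.08):
Code 9790.05.52 is under a tariff-rate quota (threshold 273 liters). In-quota: 273 liters at 4%; over-quota: 193 liters at 14%.
Pro-rata value split: in-quota = ¥106,192.08 × 273/466 = ¥62,211.24; over-quota = ¥106,192.08 − ¥62,211.24 = ¥43,980.84.
In-quota duty = ¥62,211.24 × 4% = ¥2,488.45. Over-quota duty = ¥43,980.84 × 14% = ¥6,157.32.
Line duty = ¥2,488.45 + ¥6,157.32 = ¥8,645.77.
Total = ¥24,038.09 + ¥3,796.36 + ¥8,645.77 = ¥36,480.22.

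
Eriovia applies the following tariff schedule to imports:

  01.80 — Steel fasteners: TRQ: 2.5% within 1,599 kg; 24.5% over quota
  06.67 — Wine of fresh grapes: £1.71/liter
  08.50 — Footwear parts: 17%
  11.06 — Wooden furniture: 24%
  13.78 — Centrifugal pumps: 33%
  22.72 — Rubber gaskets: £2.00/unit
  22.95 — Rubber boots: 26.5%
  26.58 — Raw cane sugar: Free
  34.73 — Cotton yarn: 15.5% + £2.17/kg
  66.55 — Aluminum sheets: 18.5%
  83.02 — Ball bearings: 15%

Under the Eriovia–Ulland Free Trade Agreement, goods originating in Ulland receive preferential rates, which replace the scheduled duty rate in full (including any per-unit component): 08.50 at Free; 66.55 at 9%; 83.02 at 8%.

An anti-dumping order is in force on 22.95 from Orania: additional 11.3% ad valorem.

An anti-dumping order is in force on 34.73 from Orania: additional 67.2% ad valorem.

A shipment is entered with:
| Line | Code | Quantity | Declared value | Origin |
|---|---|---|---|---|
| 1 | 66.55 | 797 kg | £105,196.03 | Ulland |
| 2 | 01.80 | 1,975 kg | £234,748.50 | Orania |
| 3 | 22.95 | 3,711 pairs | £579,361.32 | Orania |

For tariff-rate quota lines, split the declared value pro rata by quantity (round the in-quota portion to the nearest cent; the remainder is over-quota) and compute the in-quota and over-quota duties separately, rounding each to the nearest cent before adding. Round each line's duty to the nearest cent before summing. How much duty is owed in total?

£244,167.03

Line 1 (66.55, Ulland, 797 kg, £105,196.03):
Base rate for 66.55 is 18.5%.
Origin Ulland qualifies under the Eriovia–Ulland agreement and 66.55 is covered: preferential rate 9% applies instead.
Duty = £105,196.03 × 9% = £9,467.64.
Line 2 (01.80, Orania, 1,975 kg, £234,748.50):
Code 01.80 is under a tariff-rate quota (threshold 1,599 kg). In-quota: 1,599 kg at 2.5%; over-quota: 376 kg at 24.5%.
Pro-rata value split: in-quota = £234,748.50 × 1,599/1,975 = £190,057.14; over-quota = £234,748.50 − £190,057.14 = £44,691.36.
In-quota duty = £190,057.14 × 2.5% = £4,751.43. Over-quota duty = £44,691.36 × 24.5% = £10,949.38.
Line duty = £4,751.43 + £10,949.38 = £15,700.81.
Line 3 (22.95, Orania, 3,711 pairs, £579,361.32):
Base rate for 22.95 is 26.5%.
Additional duty on 22.95 from Orania: +11.3%. Applied ad valorem rate: 26.5% + 11.3% = 37.8%.
Duty = £579,361.32 × 37.8% = £218,998.58.
Total = £9,467.64 + £15,700.81 + £218,998.58 = £244,167.03.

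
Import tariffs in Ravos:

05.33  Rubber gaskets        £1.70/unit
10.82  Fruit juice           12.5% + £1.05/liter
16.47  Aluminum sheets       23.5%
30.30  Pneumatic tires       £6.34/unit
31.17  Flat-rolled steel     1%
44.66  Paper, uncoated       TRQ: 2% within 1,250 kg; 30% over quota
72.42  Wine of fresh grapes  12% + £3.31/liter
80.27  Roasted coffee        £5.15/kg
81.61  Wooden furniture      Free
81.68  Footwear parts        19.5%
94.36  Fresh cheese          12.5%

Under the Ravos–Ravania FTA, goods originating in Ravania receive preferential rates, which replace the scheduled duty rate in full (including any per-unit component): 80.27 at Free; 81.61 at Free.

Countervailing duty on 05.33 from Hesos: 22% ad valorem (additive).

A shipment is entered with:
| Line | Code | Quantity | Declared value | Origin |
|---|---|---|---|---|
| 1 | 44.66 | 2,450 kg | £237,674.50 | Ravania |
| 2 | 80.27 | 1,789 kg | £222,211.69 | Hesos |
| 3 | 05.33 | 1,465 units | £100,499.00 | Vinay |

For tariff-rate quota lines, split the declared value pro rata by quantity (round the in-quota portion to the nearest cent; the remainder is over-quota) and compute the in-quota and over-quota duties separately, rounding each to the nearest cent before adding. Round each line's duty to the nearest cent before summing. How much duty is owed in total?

£49,052.70

Line 1 (44.66, Ravania, 2,450 kg, £237,674.50):
Code 44.66 is under a tariff-rate quota (threshold 1,250 kg). In-quota: 1,250 kg at 2%; over-quota: 1,200 kg at 30%.
Pro-rata value split: in-quota = £237,674.50 × 1,250/2,450 = £121,262.50; over-quota = £237,674.50 − £121,262.50 = £116,412.00.
In-quota duty = £121,262.50 × 2% = £2,425.25. Over-quota duty = £116,412.00 × 30% = £34,923.60.
Line duty = £2,425.25 + £34,923.60 = £37,348.85.
Line 2 (80.27, Hesos, 1,789 kg, £222,211.69):
Base rate for 80.27 is £5.15/kg.
80.27 has an FTA preferential rate, but origin Hesos is not Ravania; base rate stands.
Duty = 1,789 × £5.15 = £9,213.35.
Line 3 (05.33, Vinay, 1,465 units, £100,499.00):
Base rate for 05.33 is £1.70/unit.
The additional-duty order on 05.33 targets Hesos, not Vinay; it does not apply.
Duty = 1,465 × £1.70 = £2,490.50.
Total = £37,348.85 + £9,213.35 + £2,490.50 = £49,052.70.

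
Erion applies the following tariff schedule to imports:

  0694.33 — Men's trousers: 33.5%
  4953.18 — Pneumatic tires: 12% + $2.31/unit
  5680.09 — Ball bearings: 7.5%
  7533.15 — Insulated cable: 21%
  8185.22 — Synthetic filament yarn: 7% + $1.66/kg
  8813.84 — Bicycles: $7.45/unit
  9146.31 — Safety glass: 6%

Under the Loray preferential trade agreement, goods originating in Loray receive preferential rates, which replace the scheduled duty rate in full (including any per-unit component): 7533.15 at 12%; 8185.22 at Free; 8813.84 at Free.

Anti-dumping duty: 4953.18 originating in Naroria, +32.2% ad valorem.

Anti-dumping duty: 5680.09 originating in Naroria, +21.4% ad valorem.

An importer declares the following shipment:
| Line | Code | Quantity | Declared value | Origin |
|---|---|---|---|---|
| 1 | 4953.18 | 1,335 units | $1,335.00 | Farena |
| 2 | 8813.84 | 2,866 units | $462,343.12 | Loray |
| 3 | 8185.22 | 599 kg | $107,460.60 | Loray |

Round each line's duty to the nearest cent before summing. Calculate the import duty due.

$3,244.05

Line 1 (4953.18, Farena, 1,335 units, $1,335.00):
Base rate for 4953.18 is 12% + $2.31/unit.
The additional-duty order on 4953.18 targets Naroria, not Farena; it does not apply.
Duty = $1,335.00 × 12% + 1,335 × $2.31 = $3,244.05.
Line 2 (8813.84, Loray, 2,866 units, $462,343.12):
Base rate for 8813.84 is $7.45/unit.
Origin Loray qualifies under the Erion–Loray agreement and 8813.84 is covered: preferential rate Free applies instead.
Duty = $462,343.12 × 0% = $0.00.
Line 3 (8185.22, Loray, 599 kg, $107,460.60):
Base rate for 8185.22 is 7% + $1.66/kg.
Origin Loray qualifies under the Erion–Loray agreement and 8185.22 is covered: preferential rate Free applies instead.
Duty = $107,460.60 × 0% = $0.00.
Total = $3,244.05 + $0.00 + $0.00 = $3,244.05.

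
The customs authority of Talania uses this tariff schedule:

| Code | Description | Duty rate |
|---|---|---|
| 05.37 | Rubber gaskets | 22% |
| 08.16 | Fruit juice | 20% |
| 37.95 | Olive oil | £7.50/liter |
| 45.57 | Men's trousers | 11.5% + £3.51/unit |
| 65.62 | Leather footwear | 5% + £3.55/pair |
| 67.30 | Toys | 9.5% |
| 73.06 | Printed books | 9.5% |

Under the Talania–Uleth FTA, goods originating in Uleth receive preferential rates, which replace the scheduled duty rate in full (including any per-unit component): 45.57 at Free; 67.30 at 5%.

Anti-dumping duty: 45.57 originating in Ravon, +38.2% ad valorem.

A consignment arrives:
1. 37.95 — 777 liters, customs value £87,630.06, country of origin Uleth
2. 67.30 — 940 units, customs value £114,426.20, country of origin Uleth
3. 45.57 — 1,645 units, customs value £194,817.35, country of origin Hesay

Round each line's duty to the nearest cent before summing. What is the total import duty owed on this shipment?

£39,726.76

Line 1 (37.95, Uleth, 777 liters, £87,630.06):
Base rate for 37.95 is £7.50/liter.
Origin Uleth is the FTA partner but 37.95 is not on the preference list; base rate stands.
Duty = 777 × £7.50 = £5,827.50.
Line 2 (67.30, Uleth, 940 units, £114,426.20):
Base rate for 67.30 is 9.5%.
Origin Uleth qualifies under the Talania–Uleth agreement and 67.30 is covered: preferential rate 5% applies instead.
Duty = £114,426.20 × 5% = £5,721.31.
Line 3 (45.57, Hesay, 1,645 units, £194,817.35):
Base rate for 45.57 is 11.5% + £3.51/unit.
45.57 has an FTA preferential rate, but origin Hesay is not Uleth; base rate stands.
The additional-duty order on 45.57 targets Ravon, not Hesay; it does not apply.
Duty = £194,817.35 × 11.5% + 1,645 × £3.51 = £28,177.95.
Total = £5,827.50 + £5,721.31 + £28,177.95 = £39,726.76.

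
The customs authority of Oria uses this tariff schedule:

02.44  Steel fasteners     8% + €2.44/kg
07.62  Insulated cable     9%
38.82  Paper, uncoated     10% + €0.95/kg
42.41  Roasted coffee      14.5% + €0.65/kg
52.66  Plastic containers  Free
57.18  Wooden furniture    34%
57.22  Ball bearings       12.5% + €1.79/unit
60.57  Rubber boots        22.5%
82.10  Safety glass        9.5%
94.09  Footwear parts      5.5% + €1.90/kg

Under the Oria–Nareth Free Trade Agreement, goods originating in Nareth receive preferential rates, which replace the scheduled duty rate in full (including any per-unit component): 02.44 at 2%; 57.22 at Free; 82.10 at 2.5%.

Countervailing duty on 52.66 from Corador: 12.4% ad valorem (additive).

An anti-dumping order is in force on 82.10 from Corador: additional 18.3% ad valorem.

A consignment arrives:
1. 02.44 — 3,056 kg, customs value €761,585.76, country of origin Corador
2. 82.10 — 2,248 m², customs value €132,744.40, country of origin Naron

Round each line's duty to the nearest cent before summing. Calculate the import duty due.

€80,994.22

Line 1 (02.44, Corador, 3,056 kg, €761,585.76):
Base rate for 02.44 is 8% + €2.44/kg.
02.44 has an FTA preferential rate, but origin Corador is not Nareth; base rate stands.
Duty = €761,585.76 × 8% + 3,056 × €2.44 = €68,383.50.
Line 2 (82.10, Naron, 2,248 m², €132,744.40):
Base rate for 82.10 is 9.5%.
82.10 has an FTA preferential rate, but origin Naron is not Nareth; base rate stands.
The additional-duty order on 82.10 targets Corador, not Naron; it does not apply.
Duty = €132,744.40 × 9.5% = €12,610.72.
Total = €68,383.50 + €12,610.72 = €80,994.22.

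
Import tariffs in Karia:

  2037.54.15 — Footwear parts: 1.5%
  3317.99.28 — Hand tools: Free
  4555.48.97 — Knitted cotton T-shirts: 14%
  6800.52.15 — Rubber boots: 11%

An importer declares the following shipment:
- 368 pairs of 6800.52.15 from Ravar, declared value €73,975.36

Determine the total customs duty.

€8,137.29

Line 1 (6800.52.15, Ravar, 368 pairs, €73,975.36):
Base rate for 6800.52.15 is 11%.
Duty = €73,975.36 × 11% = €8,137.29.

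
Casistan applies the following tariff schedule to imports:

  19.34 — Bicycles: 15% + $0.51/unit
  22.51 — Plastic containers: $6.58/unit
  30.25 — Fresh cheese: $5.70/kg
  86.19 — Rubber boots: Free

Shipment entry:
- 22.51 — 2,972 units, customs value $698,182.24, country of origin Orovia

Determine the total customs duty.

Line 1 (22.51, Orovia, 2,972 units, $698,182.24):
Base rate for 22.51 is $6.58/unit.
Duty = 2,972 × $6.58 = $19,555.76.

$19,555.76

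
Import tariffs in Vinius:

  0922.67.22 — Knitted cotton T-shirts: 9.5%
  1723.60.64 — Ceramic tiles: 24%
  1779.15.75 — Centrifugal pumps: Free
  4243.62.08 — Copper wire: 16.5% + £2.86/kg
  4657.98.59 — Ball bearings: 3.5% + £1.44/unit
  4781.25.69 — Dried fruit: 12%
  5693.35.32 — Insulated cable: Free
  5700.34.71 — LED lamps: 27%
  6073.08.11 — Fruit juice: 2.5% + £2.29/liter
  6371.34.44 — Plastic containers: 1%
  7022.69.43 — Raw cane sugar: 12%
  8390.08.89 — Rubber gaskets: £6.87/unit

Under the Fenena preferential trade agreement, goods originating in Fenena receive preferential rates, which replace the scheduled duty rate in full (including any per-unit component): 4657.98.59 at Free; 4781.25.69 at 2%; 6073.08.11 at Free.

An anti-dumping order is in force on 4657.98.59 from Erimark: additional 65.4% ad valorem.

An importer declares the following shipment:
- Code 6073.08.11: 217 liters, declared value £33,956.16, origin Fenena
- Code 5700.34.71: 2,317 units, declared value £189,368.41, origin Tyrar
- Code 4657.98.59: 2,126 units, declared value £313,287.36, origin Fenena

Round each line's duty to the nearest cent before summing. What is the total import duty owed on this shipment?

£51,129.47

Line 1 (6073.08.11, Fenena, 217 liters, £33,956.16):
Base rate for 6073.08.11 is 2.5% + £2.29/liter.
Origin Fenena qualifies under the Vinius–Fenena agreement and 6073.08.11 is covered: preferential rate Free applies instead.
Duty = £33,956.16 × 0% = £0.00.
Line 2 (5700.34.71, Tyrar, 2,317 units, £189,368.41):
Base rate for 5700.34.71 is 27%.
Duty = £189,368.41 × 27% = £51,129.47.
Line 3 (4657.98.59, Fenena, 2,126 units, £313,287.36):
Base rate for 4657.98.59 is 3.5% + £1.44/unit.
Origin Fenena qualifies under the Vinius–Fenena agreement and 4657.98.59 is covered: preferential rate Free applies instead.
The additional-duty order on 4657.98.59 targets Erimark, not Fenena; it does not apply.
Duty = £313,287.36 × 0% = £0.00.
Total = £0.00 + £51,129.47 + £0.00 = £51,129.47.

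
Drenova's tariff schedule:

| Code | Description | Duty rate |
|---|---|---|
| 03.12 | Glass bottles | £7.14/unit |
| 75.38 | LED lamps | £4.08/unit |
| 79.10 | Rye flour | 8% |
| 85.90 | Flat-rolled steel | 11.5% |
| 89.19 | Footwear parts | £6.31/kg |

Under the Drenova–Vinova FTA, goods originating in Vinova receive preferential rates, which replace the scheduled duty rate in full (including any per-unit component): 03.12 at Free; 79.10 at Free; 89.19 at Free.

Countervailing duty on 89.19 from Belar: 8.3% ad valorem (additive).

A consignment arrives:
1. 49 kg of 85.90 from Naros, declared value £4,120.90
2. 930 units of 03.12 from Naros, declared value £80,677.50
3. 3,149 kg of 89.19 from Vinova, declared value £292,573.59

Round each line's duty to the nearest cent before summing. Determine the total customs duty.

£7,114.10

Line 1 (85.90, Naros, 49 kg, £4,120.90):
Base rate for 85.90 is 11.5%.
Duty = £4,120.90 × 11.5% = £473.90.
Line 2 (03.12, Naros, 930 units, £80,677.50):
Base rate for 03.12 is £7.14/unit.
03.12 has an FTA preferential rate, but origin Naros is not Vinova; base rate stands.
Duty = 930 × £7.14 = £6,640.20.
Line 3 (89.19, Vinova, 3,149 kg, £292,573.59):
Base rate for 89.19 is £6.31/kg.
Origin Vinova qualifies under the Drenova–Vinova agreement and 89.19 is covered: preferential rate Free applies instead.
The additional-duty order on 89.19 targets Belar, not Vinova; it does not apply.
Duty = £292,573.59 × 0% = £0.00.
Total = £473.90 + £6,640.20 + £0.00 = £7,114.10.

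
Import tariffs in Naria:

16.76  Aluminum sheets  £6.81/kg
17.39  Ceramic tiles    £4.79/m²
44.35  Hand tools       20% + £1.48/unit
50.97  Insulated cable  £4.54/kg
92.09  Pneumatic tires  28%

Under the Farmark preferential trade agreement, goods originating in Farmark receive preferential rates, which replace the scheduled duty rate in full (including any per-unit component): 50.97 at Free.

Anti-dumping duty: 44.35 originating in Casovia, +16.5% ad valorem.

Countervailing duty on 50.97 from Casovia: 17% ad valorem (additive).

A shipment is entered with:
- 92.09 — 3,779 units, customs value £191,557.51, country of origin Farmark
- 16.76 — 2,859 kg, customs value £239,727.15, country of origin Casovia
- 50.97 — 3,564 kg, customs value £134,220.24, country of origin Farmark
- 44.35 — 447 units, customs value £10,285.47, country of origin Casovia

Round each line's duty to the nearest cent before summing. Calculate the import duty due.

£77,521.65

Line 1 (92.09, Farmark, 3,779 units, £191,557.51):
Base rate for 92.09 is 28%.
Origin Farmark is the FTA partner but 92.09 is not on the preference list; base rate stands.
Duty = £191,557.51 × 28% = £53,636.10.
Line 2 (16.76, Casovia, 2,859 kg, £239,727.15):
Base rate for 16.76 is £6.81/kg.
Duty = 2,859 × £6.81 = £19,469.79.
Line 3 (50.97, Farmark, 3,564 kg, £134,220.24):
Base rate for 50.97 is £4.54/kg.
Origin Farmark qualifies under the Naria–Farmark agreement and 50.97 is covered: preferential rate Free applies instead.
The additional-duty order on 50.97 targets Casovia, not Farmark; it does not apply.
Duty = £134,220.24 × 0% = £0.00.
Line 4 (44.35, Casovia, 447 units, £10,285.47):
Base rate for 44.35 is 20% + £1.48/unit.
Additional duty on 44.35 from Casovia: +16.5%. Applied ad valorem rate: 20% + 16.5% = 36.5%.
Duty = £10,285.47 × 36.5% + 447 × £1.48 = £4,415.76.
Total = £53,636.10 + £19,469.79 + £0.00 + £4,415.76 = £77,521.65.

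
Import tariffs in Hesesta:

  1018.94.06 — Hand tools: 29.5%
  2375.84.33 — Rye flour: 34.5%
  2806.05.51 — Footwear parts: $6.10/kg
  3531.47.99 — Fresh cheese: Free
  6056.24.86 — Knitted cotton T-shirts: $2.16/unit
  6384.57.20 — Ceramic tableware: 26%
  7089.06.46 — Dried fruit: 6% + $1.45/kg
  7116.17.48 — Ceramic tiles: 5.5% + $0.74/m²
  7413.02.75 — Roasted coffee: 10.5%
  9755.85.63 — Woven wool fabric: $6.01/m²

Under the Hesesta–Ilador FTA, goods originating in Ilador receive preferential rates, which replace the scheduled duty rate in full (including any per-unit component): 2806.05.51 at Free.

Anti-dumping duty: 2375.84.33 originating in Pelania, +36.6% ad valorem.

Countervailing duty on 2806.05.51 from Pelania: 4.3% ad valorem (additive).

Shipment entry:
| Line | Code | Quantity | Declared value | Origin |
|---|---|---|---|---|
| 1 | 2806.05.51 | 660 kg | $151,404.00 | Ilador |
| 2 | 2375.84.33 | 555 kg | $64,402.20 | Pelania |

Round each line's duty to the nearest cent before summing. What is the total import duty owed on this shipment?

$45,789.96

Line 1 (2806.05.51, Ilador, 660 kg, $151,404.00):
Base rate for 2806.05.51 is $6.10/kg.
Origin Ilador qualifies under the Hesesta–Ilador agreement and 2806.05.51 is covered: preferential rate Free applies instead.
The additional-duty order on 2806.05.51 targets Pelania, not Ilador; it does not apply.
Duty = $151,404.00 × 0% = $0.00.
Line 2 (2375.84.33, Pelania, 555 kg, $64,402.20):
Base rate for 2375.84.33 is 34.5%.
Additional duty on 2375.84.33 from Pelania: +36.6%. Applied ad valorem rate: 34.5% + 36.6% = 71.1%.
Duty = $64,402.20 × 71.1% = $45,789.96.
Total = $0.00 + $45,789.96 = $45,789.96.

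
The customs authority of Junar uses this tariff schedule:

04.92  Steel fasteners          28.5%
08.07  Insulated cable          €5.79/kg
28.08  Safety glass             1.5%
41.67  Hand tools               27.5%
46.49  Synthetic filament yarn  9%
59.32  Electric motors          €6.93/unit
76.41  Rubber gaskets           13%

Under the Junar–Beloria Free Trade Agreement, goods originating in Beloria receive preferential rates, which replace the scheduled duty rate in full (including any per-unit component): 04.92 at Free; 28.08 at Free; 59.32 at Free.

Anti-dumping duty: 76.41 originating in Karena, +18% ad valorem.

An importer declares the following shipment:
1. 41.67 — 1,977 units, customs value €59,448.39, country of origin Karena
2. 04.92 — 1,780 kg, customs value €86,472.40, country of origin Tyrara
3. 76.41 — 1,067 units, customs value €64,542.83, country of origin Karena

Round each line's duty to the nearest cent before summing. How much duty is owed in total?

€61,001.22

Line 1 (41.67, Karena, 1,977 units, €59,448.39):
Base rate for 41.67 is 27.5%.
Duty = €59,448.39 × 27.5% = €16,348.31.
Line 2 (04.92, Tyrara, 1,780 kg, €86,472.40):
Base rate for 04.92 is 28.5%.
04.92 has an FTA preferential rate, but origin Tyrara is not Beloria; base rate stands.
Duty = €86,472.40 × 28.5% = €24,644.63.
Line 3 (76.41, Karena, 1,067 units, €64,542.83):
Base rate for 76.41 is 13%.
Additional duty on 76.41 from Karena: +18%. Applied ad valorem rate: 13% + 18% = 31%.
Duty = €64,542.83 × 31% = €20,008.28.
Total = €16,348.31 + €24,644.63 + €20,008.28 = €61,001.22.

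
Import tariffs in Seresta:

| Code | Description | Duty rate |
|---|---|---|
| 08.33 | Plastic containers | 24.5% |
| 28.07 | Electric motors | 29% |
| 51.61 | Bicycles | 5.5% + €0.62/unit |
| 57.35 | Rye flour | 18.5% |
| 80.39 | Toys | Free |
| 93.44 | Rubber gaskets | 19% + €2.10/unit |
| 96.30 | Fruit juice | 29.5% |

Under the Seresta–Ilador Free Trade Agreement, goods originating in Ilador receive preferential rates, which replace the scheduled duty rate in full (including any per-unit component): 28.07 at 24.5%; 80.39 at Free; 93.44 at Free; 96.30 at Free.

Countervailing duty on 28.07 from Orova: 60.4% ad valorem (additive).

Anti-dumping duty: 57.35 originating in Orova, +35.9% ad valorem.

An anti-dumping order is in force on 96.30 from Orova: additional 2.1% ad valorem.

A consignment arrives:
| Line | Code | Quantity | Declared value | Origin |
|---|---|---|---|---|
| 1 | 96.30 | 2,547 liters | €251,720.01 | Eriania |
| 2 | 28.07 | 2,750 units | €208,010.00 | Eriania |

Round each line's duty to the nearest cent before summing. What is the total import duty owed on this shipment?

€134,580.30

Line 1 (96.30, Eriania, 2,547 liters, €251,720.01):
Base rate for 96.30 is 29.5%.
96.30 has an FTA preferential rate, but origin Eriania is not Ilador; base rate stands.
The additional-duty order on 96.30 targets Orova, not Eriania; it does not apply.
Duty = €251,720.01 × 29.5% = €74,257.40.
Line 2 (28.07, Eriania, 2,750 units, €208,010.00):
Base rate for 28.07 is 29%.
28.07 has an FTA preferential rate, but origin Eriania is not Ilador; base rate stands.
The additional-duty order on 28.07 targets Orova, not Eriania; it does not apply.
Duty = €208,010.00 × 29% = €60,322.90.
Total = €74,257.40 + €60,322.90 = €134,580.30.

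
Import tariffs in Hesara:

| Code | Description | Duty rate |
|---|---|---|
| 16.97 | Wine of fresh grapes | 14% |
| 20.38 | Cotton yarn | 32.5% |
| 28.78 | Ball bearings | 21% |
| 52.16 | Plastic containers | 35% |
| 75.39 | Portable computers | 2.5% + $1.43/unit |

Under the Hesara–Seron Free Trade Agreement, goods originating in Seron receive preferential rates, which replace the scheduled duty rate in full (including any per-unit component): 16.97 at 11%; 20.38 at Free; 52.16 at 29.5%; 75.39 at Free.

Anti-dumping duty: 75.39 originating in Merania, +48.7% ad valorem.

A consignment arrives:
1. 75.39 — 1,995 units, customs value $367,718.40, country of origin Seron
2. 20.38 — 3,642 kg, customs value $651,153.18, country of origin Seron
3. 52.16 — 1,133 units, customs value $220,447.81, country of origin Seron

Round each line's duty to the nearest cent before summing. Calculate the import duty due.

Line 1 (75.39, Seron, 1,995 units, $367,718.40):
Base rate for 75.39 is 2.5% + $1.43/unit.
Origin Seron qualifies under the Hesara–Seron agreement and 75.39 is covered: preferential rate Free applies instead.
The additional-duty order on 75.39 targets Merania, not Seron; it does not apply.
Duty = $367,718.40 × 0% = $0.00.
Line 2 (20.38, Seron, 3,642 kg, $651,153.18):
Base rate for 20.38 is 32.5%.
Origin Seron qualifies under the Hesara–Seron agreement and 20.38 is covered: preferential rate Free applies instead.
Duty = $651,153.18 × 0% = $0.00.
Line 3 (52.16, Seron, 1,133 units, $220,447.81):
Base rate for 52.16 is 35%.
Origin Seron qualifies under the Hesara–Seron agreement and 52.16 is covered: preferential rate 29.5% applies instead.
Duty = $220,447.81 × 29.5% = $65,032.10.
Total = $0.00 + $0.00 + $65,032.10 = $65,032.10.

$65,032.10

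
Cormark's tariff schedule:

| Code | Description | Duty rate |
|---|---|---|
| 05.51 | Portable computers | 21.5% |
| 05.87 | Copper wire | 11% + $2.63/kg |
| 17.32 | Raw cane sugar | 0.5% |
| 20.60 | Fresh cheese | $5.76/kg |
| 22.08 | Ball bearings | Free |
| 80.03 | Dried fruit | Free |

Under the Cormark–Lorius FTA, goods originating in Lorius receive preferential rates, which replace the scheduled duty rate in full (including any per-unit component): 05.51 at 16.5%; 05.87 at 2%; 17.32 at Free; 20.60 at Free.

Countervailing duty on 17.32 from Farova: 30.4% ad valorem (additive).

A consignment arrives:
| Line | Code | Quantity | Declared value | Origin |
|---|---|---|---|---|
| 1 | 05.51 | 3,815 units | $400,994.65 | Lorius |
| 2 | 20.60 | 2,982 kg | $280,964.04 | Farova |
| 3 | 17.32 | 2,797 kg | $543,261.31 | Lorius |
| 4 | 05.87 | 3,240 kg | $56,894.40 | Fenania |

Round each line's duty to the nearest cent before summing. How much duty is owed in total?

Line 1 (05.51, Lorius, 3,815 units, $400,994.65):
Base rate for 05.51 is 21.5%.
Origin Lorius qualifies under the Cormark–Lorius agreement and 05.51 is covered: preferential rate 16.5% applies instead.
Duty = $400,994.65 × 16.5% = $66,164.12.
Line 2 (20.60, Farova, 2,982 kg, $280,964.04):
Base rate for 20.60 is $5.76/kg.
20.60 has an FTA preferential rate, but origin Farova is not Lorius; base rate stands.
Duty = 2,982 × $5.76 = $17,176.32.
Line 3 (17.32, Lorius, 2,797 kg, $543,261.31):
Base rate for 17.32 is 0.5%.
Origin Lorius qualifies under the Cormark–Lorius agreement and 17.32 is covered: preferential rate Free applies instead.
The additional-duty order on 17.32 targets Farova, not Lorius; it does not apply.
Duty = $543,261.31 × 0% = $0.00.
Line 4 (05.87, Fenania, 3,240 kg, $56,894.40):
Base rate for 05.87 is 11% + $2.63/kg.
05.87 has an FTA preferential rate, but origin Fenania is not Lorius; base rate stands.
Duty = $56,894.40 × 11% + 3,240 × $2.63 = $14,779.58.
Total = $66,164.12 + $17,176.32 + $0.00 + $14,779.58 = $98,120.02.

$98,120.02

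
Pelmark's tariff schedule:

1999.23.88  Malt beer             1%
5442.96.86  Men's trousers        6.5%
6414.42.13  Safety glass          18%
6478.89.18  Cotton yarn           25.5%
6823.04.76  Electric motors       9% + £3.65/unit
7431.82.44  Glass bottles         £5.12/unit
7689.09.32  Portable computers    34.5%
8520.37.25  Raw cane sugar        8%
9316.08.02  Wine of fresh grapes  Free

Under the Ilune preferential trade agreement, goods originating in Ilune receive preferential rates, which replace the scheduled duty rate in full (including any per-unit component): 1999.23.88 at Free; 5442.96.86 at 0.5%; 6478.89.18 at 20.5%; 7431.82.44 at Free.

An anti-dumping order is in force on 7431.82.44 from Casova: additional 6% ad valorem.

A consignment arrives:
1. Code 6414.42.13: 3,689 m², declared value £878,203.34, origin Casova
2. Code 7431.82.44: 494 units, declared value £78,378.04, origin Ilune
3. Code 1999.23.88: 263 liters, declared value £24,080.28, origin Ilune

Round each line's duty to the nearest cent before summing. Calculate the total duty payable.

£158,076.60

Line 1 (6414.42.13, Casova, 3,689 m², £878,203.34):
Base rate for 6414.42.13 is 18%.
Duty = £878,203.34 × 18% = £158,076.60.
Line 2 (7431.82.44, Ilune, 494 units, £78,378.04):
Base rate for 7431.82.44 is £5.12/unit.
Origin Ilune qualifies under the Pelmark–Ilune agreement and 7431.82.44 is covered: preferential rate Free applies instead.
The additional-duty order on 7431.82.44 targets Casova, not Ilune; it does not apply.
Duty = £78,378.04 × 0% = £0.00.
Line 3 (1999.23.88, Ilune, 263 liters, £24,080.28):
Base rate for 1999.23.88 is 1%.
Origin Ilune qualifies under the Pelmark–Ilune agreement and 1999.23.88 is covered: preferential rate Free applies instead.
Duty = £24,080.28 × 0% = £0.00.
Total = £158,076.60 + £0.00 + £0.00 = £158,076.60.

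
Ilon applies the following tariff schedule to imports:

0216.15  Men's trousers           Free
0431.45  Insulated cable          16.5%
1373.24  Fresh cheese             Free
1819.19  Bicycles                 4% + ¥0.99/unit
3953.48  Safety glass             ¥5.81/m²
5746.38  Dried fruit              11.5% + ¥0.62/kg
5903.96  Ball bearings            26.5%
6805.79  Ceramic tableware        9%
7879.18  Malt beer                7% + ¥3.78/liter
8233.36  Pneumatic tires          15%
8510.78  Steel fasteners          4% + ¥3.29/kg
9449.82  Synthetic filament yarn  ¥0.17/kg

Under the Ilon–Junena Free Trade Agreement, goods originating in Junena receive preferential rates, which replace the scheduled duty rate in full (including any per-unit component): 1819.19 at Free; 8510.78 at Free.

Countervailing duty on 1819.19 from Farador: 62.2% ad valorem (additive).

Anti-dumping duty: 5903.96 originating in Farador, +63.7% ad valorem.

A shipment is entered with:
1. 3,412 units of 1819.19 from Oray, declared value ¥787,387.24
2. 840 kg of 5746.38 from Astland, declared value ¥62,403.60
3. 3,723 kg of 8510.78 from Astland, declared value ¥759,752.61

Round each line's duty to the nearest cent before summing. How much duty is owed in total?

Line 1 (1819.19, Oray, 3,412 units, ¥787,387.24):
Base rate for 1819.19 is 4% + ¥0.99/unit.
1819.19 has an FTA preferential rate, but origin Oray is not Junena; base rate stands.
The additional-duty order on 1819.19 targets Farador, not Oray; it does not apply.
Duty = ¥787,387.24 × 4% + 3,412 × ¥0.99 = ¥34,873.37.
Line 2 (5746.38, Astland, 840 kg, ¥62,403.60):
Base rate for 5746.38 is 11.5% + ¥0.62/kg.
Duty = ¥62,403.60 × 11.5% + 840 × ¥0.62 = ¥7,697.21.
Line 3 (8510.78, Astland, 3,723 kg, ¥759,752.61):
Base rate for 8510.78 is 4% + ¥3.29/kg.
8510.78 has an FTA preferential rate, but origin Astland is not Junena; base rate stands.
Duty = ¥759,752.61 × 4% + 3,723 × ¥3.29 = ¥42,638.77.
Total = ¥34,873.37 + ¥7,697.21 + ¥42,638.77 = ¥85,209.35.

¥85,209.35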